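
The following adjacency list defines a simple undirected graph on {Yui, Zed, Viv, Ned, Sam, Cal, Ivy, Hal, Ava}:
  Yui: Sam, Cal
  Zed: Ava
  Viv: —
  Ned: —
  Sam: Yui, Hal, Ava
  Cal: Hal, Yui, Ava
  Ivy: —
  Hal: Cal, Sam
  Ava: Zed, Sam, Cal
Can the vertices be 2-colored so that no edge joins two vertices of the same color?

Yes

Color {Zed, Viv, Ned, Sam, Cal, Ivy} black and {Yui, Hal, Ava} white. No edge joins two same-colored vertices, so the graph is bipartite.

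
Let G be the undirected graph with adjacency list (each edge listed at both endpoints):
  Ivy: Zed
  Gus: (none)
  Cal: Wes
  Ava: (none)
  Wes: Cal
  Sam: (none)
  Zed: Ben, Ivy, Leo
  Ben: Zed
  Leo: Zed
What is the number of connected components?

5

Component: {Gus}
Component: {Ava}
Component: {Sam}
Component: {Cal, Wes}
Component: {Ivy, Zed, Ben, Leo}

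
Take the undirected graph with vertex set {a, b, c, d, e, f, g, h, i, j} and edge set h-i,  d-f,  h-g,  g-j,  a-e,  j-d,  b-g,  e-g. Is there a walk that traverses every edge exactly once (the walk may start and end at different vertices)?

Degrees: a:1, b:1, c:0, d:2, e:2, f:1, g:4, h:2, i:1, j:2
Odd-degree vertices: a, b, f, i (4 total).
An Eulerian trail requires 0 or 2 odd-degree vertices; here there are 4.

No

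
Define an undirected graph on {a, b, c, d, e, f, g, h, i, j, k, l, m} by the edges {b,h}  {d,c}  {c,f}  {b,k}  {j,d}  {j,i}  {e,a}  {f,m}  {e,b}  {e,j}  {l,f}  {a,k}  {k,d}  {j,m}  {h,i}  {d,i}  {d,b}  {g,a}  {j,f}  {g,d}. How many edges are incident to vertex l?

1

Neighbors of l: f.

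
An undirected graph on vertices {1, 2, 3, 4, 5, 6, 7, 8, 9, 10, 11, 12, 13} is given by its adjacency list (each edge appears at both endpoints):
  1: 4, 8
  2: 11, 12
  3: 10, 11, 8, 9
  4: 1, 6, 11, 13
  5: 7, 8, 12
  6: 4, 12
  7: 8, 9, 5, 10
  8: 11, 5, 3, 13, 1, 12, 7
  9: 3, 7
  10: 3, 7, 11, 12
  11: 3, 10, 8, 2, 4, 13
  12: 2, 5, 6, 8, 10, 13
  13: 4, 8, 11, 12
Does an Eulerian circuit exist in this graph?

Degrees: 1:2, 2:2, 3:4, 4:4, 5:3, 6:2, 7:4, 8:7, 9:2, 10:4, 11:6, 12:6, 13:4
Vertices with odd degree: 5, 8. An Eulerian circuit requires all degrees even.

No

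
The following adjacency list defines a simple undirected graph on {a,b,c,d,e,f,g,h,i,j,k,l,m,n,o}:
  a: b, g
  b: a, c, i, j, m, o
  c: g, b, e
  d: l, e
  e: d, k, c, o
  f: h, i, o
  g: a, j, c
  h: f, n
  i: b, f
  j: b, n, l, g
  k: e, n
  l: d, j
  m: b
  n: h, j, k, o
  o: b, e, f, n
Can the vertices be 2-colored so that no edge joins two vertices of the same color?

Yes

A valid 2-coloring puts {b, e, f, g, l, n} on one side and {a, c, d, h, i, j, k, m, o} on the other; every edge crosses between the two sides.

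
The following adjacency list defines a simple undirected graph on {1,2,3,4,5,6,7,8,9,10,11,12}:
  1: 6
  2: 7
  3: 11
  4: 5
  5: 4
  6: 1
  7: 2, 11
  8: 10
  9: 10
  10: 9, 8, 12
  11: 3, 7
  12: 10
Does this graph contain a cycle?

|V| = 12, |E| = 8, number of components = 4.
A forest on 12 vertices with 4 components has exactly 8 edges, which matches — so no cycle.

No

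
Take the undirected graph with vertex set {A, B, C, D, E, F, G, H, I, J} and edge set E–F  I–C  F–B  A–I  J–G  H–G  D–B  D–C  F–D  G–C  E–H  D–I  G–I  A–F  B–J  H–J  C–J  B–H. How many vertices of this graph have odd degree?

0

Degrees: A:2, B:4, C:4, D:4, E:2, F:4, G:4, H:4, I:4, J:4
Odd-degree vertices: none.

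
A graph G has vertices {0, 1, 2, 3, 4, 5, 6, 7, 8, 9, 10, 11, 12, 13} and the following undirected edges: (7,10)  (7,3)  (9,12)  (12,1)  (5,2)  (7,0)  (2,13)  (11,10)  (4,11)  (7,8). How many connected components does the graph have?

4

Component: {6}
Component: {1, 9, 12}
Component: {2, 5, 13}
Component: {0, 3, 4, 7, 8, 10, 11}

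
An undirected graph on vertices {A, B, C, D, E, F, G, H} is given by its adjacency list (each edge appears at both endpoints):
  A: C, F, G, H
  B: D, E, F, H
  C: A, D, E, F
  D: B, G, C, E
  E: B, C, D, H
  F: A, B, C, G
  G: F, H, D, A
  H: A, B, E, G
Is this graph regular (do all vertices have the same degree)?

Yes

Degrees: A:4, B:4, C:4, D:4, E:4, F:4, G:4, H:4
Every vertex has degree 4, so the graph is 4-regular.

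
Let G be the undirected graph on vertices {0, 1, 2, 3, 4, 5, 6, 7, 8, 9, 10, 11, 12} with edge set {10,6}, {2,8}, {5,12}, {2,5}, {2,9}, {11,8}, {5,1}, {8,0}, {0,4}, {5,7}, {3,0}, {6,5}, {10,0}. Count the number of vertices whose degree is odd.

Degrees: 0:4, 1:1, 2:3, 3:1, 4:1, 5:5, 6:2, 7:1, 8:3, 9:1, 10:2, 11:1, 12:1
Odd-degree vertices: 1, 2, 3, 4, 5, 7, 8, 9, 11, 12.

10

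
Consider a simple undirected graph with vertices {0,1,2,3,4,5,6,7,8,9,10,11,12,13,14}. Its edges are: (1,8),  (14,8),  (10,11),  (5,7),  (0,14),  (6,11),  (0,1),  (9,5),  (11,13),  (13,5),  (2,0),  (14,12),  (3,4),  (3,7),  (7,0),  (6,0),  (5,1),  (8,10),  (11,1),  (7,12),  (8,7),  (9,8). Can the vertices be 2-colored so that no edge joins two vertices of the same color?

Yes

Partition the vertices as {1, 2, 4, 6, 7, 9, 10, 13, 14} vs {0, 3, 5, 8, 11, 12}. Each listed edge has one endpoint in each part, so the graph is bipartite.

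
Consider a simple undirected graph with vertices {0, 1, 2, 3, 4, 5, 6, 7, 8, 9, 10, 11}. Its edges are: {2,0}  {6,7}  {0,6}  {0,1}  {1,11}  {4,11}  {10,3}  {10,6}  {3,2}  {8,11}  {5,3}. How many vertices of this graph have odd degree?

8

Degrees: 0:3, 1:2, 2:2, 3:3, 4:1, 5:1, 6:3, 7:1, 8:1, 9:0, 10:2, 11:3
Odd-degree vertices: 0, 3, 4, 5, 6, 7, 8, 11.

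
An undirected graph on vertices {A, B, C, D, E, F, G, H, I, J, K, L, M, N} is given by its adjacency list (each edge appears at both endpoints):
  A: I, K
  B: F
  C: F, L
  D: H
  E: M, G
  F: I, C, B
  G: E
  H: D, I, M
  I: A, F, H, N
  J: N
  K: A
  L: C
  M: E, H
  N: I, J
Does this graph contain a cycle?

|V| = 14, |E| = 13, number of components = 1.
Since 13 = 14 - 1, the graph is a forest and contains no cycle.

No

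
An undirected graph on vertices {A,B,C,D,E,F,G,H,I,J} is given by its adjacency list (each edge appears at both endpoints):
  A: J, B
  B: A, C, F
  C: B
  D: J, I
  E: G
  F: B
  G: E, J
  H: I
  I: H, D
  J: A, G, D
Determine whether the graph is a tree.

|V| = 10, |E| = 9.
Connected and |E| = |V| - 1, which characterizes a tree.

Yes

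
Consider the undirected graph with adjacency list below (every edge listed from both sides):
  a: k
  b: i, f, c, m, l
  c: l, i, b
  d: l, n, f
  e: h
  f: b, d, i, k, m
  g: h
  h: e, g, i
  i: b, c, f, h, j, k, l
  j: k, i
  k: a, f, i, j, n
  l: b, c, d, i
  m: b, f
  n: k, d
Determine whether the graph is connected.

Starting from a and exploring outward reaches every vertex (a, k, i, n, j, f, l, h, c, b, d, m, g, e); the graph is connected.

Yes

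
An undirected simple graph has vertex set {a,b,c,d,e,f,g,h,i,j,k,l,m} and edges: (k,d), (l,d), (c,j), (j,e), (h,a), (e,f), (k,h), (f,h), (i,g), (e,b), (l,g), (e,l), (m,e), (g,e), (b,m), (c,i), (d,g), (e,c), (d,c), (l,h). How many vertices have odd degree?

2

Degrees: a:1, b:2, c:4, d:4, e:7, f:2, g:4, h:4, i:2, j:2, k:2, l:4, m:2
Odd-degree vertices: a, e.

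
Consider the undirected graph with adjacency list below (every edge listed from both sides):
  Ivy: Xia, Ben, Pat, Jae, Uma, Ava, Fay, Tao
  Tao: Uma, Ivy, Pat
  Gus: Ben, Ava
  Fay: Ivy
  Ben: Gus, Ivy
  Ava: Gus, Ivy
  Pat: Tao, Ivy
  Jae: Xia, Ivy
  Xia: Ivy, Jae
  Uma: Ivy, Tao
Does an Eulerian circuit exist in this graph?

No

Degrees: Ivy:8, Tao:3, Gus:2, Fay:1, Ben:2, Ava:2, Pat:2, Jae:2, Xia:2, Uma:2
Vertices with odd degree: Tao, Fay. An Eulerian circuit requires all degrees even.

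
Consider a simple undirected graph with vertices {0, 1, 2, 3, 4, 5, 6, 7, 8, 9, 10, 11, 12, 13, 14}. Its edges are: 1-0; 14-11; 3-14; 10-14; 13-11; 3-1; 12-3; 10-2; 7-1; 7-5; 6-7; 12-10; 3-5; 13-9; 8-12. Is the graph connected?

Component: {4}
Component: {0, 1, 2, 3, 5, 6, 7, 8, 9, 10, 11, 12, 13, 14}
No edge joins these 2 groups, so the graph is disconnected.

No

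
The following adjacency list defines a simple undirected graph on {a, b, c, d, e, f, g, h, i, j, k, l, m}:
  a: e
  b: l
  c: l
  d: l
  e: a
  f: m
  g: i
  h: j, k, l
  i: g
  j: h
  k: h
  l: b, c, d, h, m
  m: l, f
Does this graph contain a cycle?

No

The graph has 13 vertices, 10 edges, and 3 connected components.
A forest on 13 vertices with 3 components has exactly 10 edges, which matches — so no cycle.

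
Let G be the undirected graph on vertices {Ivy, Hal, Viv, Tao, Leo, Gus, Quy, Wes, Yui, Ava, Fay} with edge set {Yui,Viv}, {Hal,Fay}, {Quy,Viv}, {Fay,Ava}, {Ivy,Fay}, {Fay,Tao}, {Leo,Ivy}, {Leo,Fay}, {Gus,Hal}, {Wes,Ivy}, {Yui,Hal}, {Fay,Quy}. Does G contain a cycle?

|V| = 11, |E| = 12, number of components = 1.
Since 12 > 11 - 1, a cycle must exist; for instance Fay-Hal-Yui-Viv-Quy-Fay.

Yes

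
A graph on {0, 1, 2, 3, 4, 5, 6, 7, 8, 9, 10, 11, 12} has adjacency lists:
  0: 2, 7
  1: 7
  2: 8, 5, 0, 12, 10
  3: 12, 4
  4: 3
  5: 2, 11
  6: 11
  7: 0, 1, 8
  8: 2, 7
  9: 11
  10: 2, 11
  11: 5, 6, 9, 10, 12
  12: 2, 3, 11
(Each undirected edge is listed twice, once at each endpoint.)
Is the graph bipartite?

Yes

Color {2, 3, 7, 11} black and {0, 1, 4, 5, 6, 8, 9, 10, 12} white. No edge joins two same-colored vertices, so the graph is bipartite.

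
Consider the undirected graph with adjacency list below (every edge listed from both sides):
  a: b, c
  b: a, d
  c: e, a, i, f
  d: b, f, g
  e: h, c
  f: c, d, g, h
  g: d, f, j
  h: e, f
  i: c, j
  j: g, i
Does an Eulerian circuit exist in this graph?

Degrees: a:2, b:2, c:4, d:3, e:2, f:4, g:3, h:2, i:2, j:2
Vertices with odd degree: d, g. An Eulerian circuit requires all degrees even.

No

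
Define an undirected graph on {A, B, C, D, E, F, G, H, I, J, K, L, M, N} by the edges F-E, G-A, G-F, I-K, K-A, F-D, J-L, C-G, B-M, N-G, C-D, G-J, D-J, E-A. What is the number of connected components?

3

Component: {H}
Component: {B, M}
Component: {A, C, D, E, F, G, I, J, K, L, N}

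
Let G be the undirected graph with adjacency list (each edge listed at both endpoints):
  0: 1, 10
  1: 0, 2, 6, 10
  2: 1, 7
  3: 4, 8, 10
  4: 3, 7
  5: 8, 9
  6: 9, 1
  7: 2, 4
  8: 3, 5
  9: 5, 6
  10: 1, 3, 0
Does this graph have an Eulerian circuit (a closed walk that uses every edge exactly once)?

No

Degrees: 0:2, 1:4, 2:2, 3:3, 4:2, 5:2, 6:2, 7:2, 8:2, 9:2, 10:3
Vertices with odd degree: 3, 10. An Eulerian circuit requires all degrees even.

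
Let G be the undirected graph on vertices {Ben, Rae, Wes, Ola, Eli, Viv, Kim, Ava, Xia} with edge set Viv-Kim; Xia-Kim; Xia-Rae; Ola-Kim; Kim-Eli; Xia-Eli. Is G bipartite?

The cycle Kim-Eli-Xia-Kim has length 3, which is odd, so the graph is not bipartite.

No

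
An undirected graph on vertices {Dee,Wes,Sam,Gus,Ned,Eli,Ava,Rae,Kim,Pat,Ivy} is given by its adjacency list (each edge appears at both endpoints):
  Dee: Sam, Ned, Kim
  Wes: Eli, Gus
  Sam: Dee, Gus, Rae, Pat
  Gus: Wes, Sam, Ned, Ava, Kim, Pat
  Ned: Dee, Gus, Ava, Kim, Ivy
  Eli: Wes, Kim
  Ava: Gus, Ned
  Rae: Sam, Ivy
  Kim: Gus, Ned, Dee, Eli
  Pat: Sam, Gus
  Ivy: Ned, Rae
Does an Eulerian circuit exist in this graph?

Degrees: Dee:3, Wes:2, Sam:4, Gus:6, Ned:5, Eli:2, Ava:2, Rae:2, Kim:4, Pat:2, Ivy:2
Vertices with odd degree: Dee, Ned. An Eulerian circuit requires all degrees even.

No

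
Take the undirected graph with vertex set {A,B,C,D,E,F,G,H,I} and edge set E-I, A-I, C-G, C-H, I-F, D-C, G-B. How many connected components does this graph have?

Component: {A, E, F, I}
Component: {B, C, D, G, H}

2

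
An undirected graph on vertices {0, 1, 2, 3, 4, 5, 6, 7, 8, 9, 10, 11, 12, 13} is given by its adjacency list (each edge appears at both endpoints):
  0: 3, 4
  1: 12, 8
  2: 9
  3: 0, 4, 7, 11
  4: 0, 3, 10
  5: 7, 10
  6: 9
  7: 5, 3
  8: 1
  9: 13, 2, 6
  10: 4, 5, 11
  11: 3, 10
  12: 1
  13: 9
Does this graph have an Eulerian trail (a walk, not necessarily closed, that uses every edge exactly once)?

Degrees: 0:2, 1:2, 2:1, 3:4, 4:3, 5:2, 6:1, 7:2, 8:1, 9:3, 10:3, 11:2, 12:1, 13:1
Odd-degree vertices: 2, 4, 6, 8, 9, 10, 12, 13 (8 total).
An Eulerian trail requires 0 or 2 odd-degree vertices; here there are 8.

No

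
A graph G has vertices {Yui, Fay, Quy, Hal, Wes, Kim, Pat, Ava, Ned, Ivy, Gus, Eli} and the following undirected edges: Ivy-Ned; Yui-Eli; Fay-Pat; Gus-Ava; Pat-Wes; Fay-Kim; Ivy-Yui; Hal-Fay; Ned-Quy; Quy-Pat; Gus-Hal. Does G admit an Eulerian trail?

No

Degrees: Yui:2, Fay:3, Quy:2, Hal:2, Wes:1, Kim:1, Pat:3, Ava:1, Ned:2, Ivy:2, Gus:2, Eli:1
Odd-degree vertices: Fay, Wes, Kim, Pat, Ava, Eli (6 total).
With 6 odd-degree vertices (more than two), no single trail can use every edge.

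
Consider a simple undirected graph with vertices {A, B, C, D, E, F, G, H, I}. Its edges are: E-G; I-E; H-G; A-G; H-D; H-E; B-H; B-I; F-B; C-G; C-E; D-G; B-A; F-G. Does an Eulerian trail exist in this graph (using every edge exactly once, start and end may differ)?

Yes

Degrees: A:2, B:4, C:2, D:2, E:4, F:2, G:6, H:4, I:2
Odd-degree vertices: none (0 total).
The non-isolated vertices are connected and exactly 0 have odd degree, so an Eulerian trail exists.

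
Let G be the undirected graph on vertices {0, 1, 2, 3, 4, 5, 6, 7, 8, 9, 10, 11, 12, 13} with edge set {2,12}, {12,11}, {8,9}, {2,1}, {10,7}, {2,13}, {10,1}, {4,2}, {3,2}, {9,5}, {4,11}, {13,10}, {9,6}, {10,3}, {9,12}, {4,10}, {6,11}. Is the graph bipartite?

Color {0, 2, 9, 10, 11} black and {1, 3, 4, 5, 6, 7, 8, 12, 13} white. No edge joins two same-colored vertices, so the graph is bipartite.

Yes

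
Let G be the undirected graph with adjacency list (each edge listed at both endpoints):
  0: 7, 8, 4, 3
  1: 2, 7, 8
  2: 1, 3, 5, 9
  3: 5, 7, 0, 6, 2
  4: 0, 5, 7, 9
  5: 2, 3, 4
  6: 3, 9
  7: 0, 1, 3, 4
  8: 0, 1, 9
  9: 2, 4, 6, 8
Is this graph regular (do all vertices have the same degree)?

Degrees: 0:4, 1:3, 2:4, 3:5, 4:4, 5:3, 6:2, 7:4, 8:3, 9:4
Vertex 6 has degree 2 while 3 has degree 5, so the graph is not regular.

No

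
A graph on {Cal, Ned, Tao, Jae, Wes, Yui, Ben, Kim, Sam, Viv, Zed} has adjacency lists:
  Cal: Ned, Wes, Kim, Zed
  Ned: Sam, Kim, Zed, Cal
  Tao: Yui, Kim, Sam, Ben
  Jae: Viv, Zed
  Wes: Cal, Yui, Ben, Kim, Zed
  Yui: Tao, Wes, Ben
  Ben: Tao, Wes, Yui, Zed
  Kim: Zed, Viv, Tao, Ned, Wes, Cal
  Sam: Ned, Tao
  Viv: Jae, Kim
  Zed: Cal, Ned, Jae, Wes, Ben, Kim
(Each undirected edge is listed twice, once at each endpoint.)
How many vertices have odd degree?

2

Degrees: Cal:4, Ned:4, Tao:4, Jae:2, Wes:5, Yui:3, Ben:4, Kim:6, Sam:2, Viv:2, Zed:6
Odd-degree vertices: Wes, Yui.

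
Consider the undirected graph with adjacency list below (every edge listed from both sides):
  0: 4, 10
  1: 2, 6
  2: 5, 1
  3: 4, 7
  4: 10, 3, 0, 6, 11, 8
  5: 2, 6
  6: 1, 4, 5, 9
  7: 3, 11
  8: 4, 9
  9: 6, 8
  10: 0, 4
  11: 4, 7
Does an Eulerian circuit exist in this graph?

Degrees: 0:2, 1:2, 2:2, 3:2, 4:6, 5:2, 6:4, 7:2, 8:2, 9:2, 10:2, 11:2
All degrees are even and the non-isolated vertices are connected — an Eulerian circuit exists.

Yes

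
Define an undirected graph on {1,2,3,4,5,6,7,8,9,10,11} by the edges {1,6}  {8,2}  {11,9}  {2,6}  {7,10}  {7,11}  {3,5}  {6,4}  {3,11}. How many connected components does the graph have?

2

Component: {1, 2, 4, 6, 8}
Component: {3, 5, 7, 9, 10, 11}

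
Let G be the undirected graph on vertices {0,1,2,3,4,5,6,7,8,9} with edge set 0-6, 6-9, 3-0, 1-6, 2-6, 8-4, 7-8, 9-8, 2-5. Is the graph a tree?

The graph has 10 vertices and 9 edges.
It is connected with exactly 9 edges, hence acyclic — it is a tree.

Yes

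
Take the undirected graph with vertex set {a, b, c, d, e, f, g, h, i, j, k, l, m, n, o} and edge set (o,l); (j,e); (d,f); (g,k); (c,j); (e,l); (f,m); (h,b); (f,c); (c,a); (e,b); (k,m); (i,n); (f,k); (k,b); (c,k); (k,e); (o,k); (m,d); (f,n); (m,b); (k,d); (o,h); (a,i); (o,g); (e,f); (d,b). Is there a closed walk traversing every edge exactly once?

Degrees: a:2, b:5, c:4, d:4, e:5, f:6, g:2, h:2, i:2, j:2, k:8, l:2, m:4, n:2, o:4
Vertices with odd degree: b, e. An Eulerian circuit requires all degrees even.

No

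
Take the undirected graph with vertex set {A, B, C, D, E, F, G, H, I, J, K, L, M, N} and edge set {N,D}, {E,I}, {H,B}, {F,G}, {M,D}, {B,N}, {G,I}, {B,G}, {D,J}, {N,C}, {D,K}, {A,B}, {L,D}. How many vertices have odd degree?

12

Degrees: A:1, B:4, C:1, D:5, E:1, F:1, G:3, H:1, I:2, J:1, K:1, L:1, M:1, N:3
Odd-degree vertices: A, C, D, E, F, G, H, J, K, L, M, N.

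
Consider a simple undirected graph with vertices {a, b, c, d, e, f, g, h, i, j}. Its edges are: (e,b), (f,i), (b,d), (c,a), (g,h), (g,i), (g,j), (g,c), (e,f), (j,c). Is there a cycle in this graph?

Yes

|V| = 10, |E| = 10, number of components = 1.
Since 10 > 10 - 1, a cycle must exist; for instance c-g-j-c.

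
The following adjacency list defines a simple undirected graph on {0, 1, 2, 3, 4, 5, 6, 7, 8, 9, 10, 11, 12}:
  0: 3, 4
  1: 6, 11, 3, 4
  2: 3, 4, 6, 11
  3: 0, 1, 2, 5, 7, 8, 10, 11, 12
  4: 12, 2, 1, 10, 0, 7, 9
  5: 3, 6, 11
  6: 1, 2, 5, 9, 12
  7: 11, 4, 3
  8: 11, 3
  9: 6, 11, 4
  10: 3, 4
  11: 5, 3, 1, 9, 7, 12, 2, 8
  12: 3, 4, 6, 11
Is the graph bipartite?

11-3-12-11 is an odd cycle (length 3), and a bipartite graph can contain only even cycles.

No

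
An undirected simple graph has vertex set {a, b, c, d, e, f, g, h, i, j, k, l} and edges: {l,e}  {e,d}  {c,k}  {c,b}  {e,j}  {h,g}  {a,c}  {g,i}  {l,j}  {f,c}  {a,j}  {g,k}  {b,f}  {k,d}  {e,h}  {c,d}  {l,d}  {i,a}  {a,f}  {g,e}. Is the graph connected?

A breadth-first search from a visits a, j, c, i, f, l, e, k, d, b, g, h — all 12 vertices — so the graph is connected.

Yes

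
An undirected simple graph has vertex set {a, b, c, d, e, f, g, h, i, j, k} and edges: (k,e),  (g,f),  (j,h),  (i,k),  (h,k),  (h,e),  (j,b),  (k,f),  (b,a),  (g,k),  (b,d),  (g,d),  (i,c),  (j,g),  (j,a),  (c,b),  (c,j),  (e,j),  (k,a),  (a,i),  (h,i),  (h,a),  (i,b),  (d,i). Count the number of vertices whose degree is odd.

6

Degrees: a:5, b:5, c:3, d:3, e:3, f:2, g:4, h:5, i:6, j:6, k:6
Odd-degree vertices: a, b, c, d, e, h.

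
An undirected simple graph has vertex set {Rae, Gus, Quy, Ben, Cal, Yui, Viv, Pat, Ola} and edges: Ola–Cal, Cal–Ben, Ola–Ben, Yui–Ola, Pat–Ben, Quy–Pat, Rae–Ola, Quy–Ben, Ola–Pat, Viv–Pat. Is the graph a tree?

No

The graph has 9 vertices and 10 edges.
It is not connected, so it is not a tree.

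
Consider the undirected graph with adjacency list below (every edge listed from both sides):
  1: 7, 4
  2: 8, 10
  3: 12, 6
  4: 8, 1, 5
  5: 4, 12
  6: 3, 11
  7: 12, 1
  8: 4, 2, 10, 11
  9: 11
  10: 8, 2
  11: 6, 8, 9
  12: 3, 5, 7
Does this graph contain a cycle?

Yes

|V| = 12, |E| = 14, number of components = 1.
One cycle is 8-10-2-8.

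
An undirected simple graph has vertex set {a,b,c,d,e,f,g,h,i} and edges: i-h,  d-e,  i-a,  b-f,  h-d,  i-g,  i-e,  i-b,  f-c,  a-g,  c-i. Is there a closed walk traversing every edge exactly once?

Yes

Degrees: a:2, b:2, c:2, d:2, e:2, f:2, g:2, h:2, i:6
All degrees are even and the non-isolated vertices are connected — an Eulerian circuit exists.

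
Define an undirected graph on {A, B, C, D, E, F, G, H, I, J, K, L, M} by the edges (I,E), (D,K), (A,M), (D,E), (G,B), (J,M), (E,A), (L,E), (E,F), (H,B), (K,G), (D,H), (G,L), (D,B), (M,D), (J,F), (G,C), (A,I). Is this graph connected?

A breadth-first search from A visits A, I, M, E, D, J, F, L, B, H, K, G, C — all 13 vertices — so the graph is connected.

Yes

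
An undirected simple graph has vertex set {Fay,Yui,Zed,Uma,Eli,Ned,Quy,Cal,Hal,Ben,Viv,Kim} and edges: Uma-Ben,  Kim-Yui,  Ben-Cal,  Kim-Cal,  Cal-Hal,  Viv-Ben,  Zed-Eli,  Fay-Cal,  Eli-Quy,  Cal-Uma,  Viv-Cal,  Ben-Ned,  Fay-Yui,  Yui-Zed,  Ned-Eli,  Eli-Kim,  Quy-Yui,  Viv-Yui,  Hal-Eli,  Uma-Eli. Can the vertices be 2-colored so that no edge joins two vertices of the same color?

Cal-Ben-Viv-Cal is an odd cycle (length 3), and a bipartite graph can contain only even cycles.

No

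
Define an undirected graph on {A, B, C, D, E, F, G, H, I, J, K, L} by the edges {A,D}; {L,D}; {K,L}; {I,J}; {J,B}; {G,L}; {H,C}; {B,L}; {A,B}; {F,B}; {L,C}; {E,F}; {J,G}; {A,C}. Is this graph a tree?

|V| = 12, |E| = 14.
A tree on 12 vertices has exactly 11 edges; this graph has 14, so it contains a cycle and is not a tree.

No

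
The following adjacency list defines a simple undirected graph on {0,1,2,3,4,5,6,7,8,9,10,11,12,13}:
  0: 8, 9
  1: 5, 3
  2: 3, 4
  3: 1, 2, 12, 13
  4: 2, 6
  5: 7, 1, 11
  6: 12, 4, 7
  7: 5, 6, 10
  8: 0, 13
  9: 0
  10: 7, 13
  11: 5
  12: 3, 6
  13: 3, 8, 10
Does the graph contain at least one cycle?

Yes

The graph has 14 vertices, 16 edges, and 1 connected component.
Since 16 > 14 - 1, a cycle must exist; for instance 13-10-7-5-1-3-13.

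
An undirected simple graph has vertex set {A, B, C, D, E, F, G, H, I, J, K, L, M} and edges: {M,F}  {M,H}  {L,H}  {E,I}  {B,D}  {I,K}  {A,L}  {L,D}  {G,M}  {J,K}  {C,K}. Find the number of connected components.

2

Component: {C, E, I, J, K}
Component: {A, B, D, F, G, H, L, M}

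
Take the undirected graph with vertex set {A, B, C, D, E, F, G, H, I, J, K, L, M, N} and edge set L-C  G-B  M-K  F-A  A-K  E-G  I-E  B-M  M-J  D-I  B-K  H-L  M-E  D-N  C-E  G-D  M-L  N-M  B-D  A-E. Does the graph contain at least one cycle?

Yes

The graph has 14 vertices, 20 edges, and 1 connected component.
Since 20 > 14 - 1, a cycle must exist; for instance A-E-C-L-M-K-A.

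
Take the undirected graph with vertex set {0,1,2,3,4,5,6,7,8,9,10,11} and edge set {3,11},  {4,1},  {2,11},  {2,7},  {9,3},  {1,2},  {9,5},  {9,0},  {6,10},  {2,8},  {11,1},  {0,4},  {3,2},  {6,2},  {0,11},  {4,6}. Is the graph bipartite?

No

The cycle 3-2-11-3 has length 3, which is odd, so the graph is not bipartite.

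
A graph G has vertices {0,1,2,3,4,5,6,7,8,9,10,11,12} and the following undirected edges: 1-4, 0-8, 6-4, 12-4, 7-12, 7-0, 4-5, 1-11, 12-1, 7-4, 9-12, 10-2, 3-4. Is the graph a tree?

The graph has 13 vertices and 13 edges.
It splits into 2 components, so it cannot be a tree.

No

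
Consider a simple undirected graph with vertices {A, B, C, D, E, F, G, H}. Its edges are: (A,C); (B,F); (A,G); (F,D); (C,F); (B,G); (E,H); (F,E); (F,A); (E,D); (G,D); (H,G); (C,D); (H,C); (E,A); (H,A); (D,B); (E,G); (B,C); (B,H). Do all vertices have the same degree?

Yes

Degrees: A:5, B:5, C:5, D:5, E:5, F:5, G:5, H:5
All degrees equal 5; the graph is regular.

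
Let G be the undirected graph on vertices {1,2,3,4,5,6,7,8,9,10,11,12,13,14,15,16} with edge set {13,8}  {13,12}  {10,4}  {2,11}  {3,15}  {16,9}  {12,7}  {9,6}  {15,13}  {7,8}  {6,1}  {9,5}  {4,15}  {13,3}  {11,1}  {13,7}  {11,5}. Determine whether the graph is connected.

No

Component: {14}
Component: {1, 2, 5, 6, 9, 11, 16}
Component: {3, 4, 7, 8, 10, 12, 13, 15}
There are 3 separate components, so the graph is not connected.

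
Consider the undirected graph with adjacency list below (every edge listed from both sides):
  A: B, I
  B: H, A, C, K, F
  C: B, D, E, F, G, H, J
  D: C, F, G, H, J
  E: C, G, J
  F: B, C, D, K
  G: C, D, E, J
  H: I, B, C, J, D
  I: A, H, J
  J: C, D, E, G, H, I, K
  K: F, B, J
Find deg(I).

Neighbors of I: A, H, J.

3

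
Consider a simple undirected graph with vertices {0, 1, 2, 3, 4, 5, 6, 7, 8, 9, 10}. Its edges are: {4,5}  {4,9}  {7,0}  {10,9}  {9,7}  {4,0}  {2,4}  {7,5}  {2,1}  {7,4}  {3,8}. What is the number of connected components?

3

Component: {6}
Component: {3, 8}
Component: {0, 1, 2, 4, 5, 7, 9, 10}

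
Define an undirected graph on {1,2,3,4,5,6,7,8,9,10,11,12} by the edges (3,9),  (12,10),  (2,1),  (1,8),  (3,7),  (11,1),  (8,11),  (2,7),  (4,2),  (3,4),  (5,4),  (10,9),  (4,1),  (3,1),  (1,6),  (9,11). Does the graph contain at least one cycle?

Yes

The graph has 12 vertices, 16 edges, and 1 connected component.
Since 16 > 12 - 1, a cycle must exist; for instance 1-8-11-9-3-4-2-1.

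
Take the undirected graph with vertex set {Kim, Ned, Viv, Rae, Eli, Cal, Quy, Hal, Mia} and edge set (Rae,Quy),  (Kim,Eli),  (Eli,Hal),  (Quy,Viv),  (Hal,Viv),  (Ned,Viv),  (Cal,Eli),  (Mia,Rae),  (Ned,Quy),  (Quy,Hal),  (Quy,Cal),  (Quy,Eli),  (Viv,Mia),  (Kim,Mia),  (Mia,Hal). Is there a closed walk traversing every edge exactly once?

Degrees: Kim:2, Ned:2, Viv:4, Rae:2, Eli:4, Cal:2, Quy:6, Hal:4, Mia:4
Every vertex has even degree and the edges form a single connected piece, so an Eulerian circuit exists.

Yes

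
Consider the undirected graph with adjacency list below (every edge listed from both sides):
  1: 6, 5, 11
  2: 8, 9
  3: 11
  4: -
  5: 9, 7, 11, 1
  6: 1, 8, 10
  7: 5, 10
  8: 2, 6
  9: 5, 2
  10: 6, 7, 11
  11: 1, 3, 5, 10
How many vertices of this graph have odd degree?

4

Degrees: 1:3, 2:2, 3:1, 4:0, 5:4, 6:3, 7:2, 8:2, 9:2, 10:3, 11:4
Odd-degree vertices: 1, 3, 6, 10.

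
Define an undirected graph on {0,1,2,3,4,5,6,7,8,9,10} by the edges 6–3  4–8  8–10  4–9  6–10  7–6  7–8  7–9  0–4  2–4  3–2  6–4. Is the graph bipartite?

Partition the vertices as {1, 3, 4, 5, 7, 10} vs {0, 2, 6, 8, 9}. Each listed edge has one endpoint in each part, so the graph is bipartite.

Yes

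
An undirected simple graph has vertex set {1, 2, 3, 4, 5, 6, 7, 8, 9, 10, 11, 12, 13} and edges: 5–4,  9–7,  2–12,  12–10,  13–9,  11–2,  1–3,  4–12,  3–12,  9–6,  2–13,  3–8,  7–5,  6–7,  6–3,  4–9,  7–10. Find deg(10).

Neighbors of 10: 7, 12.

2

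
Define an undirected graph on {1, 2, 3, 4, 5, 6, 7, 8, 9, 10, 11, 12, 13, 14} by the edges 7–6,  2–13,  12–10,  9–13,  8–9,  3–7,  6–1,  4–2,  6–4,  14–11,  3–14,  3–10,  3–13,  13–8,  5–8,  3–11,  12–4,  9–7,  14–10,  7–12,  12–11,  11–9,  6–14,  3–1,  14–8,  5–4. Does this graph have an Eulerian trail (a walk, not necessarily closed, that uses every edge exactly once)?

Yes

Degrees: 1:2, 2:2, 3:6, 4:4, 5:2, 6:4, 7:4, 8:4, 9:4, 10:3, 11:4, 12:4, 13:4, 14:5
Odd-degree vertices: 10, 14 (2 total).
With 2 odd-degree vertices and all edges in one connected piece, an Eulerian trail exists (from 10 to 14).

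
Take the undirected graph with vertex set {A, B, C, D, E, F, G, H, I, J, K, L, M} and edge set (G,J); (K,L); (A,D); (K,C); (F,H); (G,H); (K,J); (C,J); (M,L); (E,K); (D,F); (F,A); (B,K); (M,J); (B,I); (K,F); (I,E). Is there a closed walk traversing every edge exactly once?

Degrees: A:2, B:2, C:2, D:2, E:2, F:4, G:2, H:2, I:2, J:4, K:6, L:2, M:2
Every vertex has even degree and the edges form a single connected piece, so an Eulerian circuit exists.

Yes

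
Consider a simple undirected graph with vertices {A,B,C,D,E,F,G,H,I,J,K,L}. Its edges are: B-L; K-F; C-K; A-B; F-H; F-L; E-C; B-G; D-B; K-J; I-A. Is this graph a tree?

|V| = 12, |E| = 11.
Connected and |E| = |V| - 1, which characterizes a tree.

Yes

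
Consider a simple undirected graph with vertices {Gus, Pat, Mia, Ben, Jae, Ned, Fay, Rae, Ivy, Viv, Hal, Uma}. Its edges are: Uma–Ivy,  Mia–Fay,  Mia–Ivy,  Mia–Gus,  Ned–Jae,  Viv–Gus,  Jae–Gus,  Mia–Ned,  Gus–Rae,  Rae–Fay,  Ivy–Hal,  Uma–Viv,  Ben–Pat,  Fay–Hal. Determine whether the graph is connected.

Component: {Pat, Ben}
Component: {Gus, Mia, Jae, Ned, Fay, Rae, Ivy, Viv, Hal, Uma}
No edge joins these 2 groups, so the graph is disconnected.

No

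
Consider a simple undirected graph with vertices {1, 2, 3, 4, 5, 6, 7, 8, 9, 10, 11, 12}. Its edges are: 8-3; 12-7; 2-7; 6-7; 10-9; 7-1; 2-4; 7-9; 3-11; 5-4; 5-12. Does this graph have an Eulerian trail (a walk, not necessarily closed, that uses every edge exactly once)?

Degrees: 1:1, 2:2, 3:2, 4:2, 5:2, 6:1, 7:5, 8:1, 9:2, 10:1, 11:1, 12:2
Odd-degree vertices: 1, 6, 7, 8, 10, 11 (6 total).
An Eulerian trail requires 0 or 2 odd-degree vertices; here there are 6.

No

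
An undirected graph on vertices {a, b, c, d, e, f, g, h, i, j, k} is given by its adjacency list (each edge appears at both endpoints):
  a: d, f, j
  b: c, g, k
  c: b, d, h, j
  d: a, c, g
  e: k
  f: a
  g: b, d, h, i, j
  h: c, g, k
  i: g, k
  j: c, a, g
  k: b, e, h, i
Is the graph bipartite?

A valid 2-coloring puts {b, d, e, f, h, i, j} on one side and {a, c, g, k} on the other; every edge crosses between the two sides.

Yes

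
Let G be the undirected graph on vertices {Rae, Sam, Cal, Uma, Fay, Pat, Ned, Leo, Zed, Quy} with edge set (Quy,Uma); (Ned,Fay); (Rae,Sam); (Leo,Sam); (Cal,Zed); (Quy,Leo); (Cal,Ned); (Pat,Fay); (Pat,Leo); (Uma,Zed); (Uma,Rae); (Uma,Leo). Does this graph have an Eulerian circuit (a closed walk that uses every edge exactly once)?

Degrees: Rae:2, Sam:2, Cal:2, Uma:4, Fay:2, Pat:2, Ned:2, Leo:4, Zed:2, Quy:2
Every vertex has even degree and the edges form a single connected piece, so an Eulerian circuit exists.

Yes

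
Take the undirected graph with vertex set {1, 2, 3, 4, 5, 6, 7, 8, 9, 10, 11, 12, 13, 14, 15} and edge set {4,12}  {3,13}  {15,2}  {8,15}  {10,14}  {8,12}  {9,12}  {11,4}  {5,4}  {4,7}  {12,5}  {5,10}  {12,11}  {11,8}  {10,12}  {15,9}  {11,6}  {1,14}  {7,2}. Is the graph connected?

Component: {3, 13}
Component: {1, 2, 4, 5, 6, 7, 8, 9, 10, 11, 12, 14, 15}
There are 2 separate components, so the graph is not connected.

No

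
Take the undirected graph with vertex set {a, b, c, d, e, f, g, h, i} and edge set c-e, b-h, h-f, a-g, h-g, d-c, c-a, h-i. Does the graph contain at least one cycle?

|V| = 9, |E| = 8, number of components = 1.
A forest on 9 vertices with 1 component has exactly 8 edges, which matches — so no cycle.

No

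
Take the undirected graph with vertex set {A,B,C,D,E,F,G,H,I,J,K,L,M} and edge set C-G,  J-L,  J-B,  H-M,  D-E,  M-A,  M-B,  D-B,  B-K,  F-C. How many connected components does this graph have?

Component: {I}
Component: {C, F, G}
Component: {A, B, D, E, H, J, K, L, M}

3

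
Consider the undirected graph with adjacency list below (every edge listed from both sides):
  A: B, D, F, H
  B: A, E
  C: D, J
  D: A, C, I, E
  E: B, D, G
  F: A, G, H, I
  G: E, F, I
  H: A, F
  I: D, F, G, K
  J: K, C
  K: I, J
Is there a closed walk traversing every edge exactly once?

Degrees: A:4, B:2, C:2, D:4, E:3, F:4, G:3, H:2, I:4, J:2, K:2
E, G have odd degree; an Eulerian circuit needs every degree to be even, so none exists.

No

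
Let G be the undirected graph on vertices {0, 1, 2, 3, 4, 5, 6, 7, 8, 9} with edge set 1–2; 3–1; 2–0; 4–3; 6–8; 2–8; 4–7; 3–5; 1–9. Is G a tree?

The graph has 10 vertices and 9 edges.
Connected and |E| = |V| - 1, which characterizes a tree.

Yes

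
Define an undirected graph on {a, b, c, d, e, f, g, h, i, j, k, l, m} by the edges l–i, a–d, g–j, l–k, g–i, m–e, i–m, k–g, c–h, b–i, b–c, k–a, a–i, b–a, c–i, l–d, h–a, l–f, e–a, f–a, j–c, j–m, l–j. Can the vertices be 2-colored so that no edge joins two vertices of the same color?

i-b-a-i is an odd cycle (length 3), and a bipartite graph can contain only even cycles.

No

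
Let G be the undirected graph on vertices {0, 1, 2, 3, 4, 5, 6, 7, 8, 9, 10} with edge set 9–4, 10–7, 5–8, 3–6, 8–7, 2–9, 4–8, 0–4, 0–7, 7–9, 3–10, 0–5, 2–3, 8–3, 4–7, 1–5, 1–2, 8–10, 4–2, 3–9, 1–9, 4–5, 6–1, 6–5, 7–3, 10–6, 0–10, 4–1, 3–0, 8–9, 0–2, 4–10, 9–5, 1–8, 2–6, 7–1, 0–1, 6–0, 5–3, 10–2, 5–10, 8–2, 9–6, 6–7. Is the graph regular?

Degrees: 0:8, 1:8, 2:8, 3:8, 4:8, 5:8, 6:8, 7:8, 8:8, 9:8, 10:8
All degrees equal 8; the graph is regular.

Yes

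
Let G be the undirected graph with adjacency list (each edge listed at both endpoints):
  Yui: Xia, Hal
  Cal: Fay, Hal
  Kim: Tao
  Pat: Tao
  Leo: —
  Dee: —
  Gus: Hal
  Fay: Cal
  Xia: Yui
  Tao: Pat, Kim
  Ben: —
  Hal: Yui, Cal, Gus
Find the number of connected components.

Component: {Leo}
Component: {Dee}
Component: {Ben}
Component: {Kim, Pat, Tao}
Component: {Yui, Cal, Gus, Fay, Xia, Hal}

5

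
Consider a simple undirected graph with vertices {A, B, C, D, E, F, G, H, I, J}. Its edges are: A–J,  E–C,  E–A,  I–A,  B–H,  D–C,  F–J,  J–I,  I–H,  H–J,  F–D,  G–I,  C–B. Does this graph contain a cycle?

|V| = 10, |E| = 13, number of components = 1.
Since 13 > 10 - 1, a cycle must exist; for instance A-J-F-D-C-E-A.

Yes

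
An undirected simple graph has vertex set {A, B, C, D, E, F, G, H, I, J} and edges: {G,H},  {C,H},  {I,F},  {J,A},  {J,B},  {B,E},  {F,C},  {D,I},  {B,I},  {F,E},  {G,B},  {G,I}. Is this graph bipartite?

The cycle I-G-B-I has length 3, which is odd, so the graph is not bipartite.

No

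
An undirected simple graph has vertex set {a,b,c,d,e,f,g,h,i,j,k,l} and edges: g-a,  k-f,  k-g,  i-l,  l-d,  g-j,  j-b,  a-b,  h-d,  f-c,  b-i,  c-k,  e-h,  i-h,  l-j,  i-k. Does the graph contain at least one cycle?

The graph has 12 vertices, 16 edges, and 1 connected component.
Since 16 > 12 - 1, a cycle must exist; for instance k-c-f-k.

Yes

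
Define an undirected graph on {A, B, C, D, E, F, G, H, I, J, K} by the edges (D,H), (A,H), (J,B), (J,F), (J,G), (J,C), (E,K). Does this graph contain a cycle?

No

The graph has 11 vertices, 7 edges, and 4 connected components.
A forest on 11 vertices with 4 components has exactly 7 edges, which matches — so no cycle.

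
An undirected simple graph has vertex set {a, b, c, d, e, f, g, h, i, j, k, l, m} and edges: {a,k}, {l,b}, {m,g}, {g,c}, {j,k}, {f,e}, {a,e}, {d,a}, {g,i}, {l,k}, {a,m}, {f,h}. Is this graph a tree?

|V| = 13, |E| = 12.
It is connected with exactly 12 edges, hence acyclic — it is a tree.

Yes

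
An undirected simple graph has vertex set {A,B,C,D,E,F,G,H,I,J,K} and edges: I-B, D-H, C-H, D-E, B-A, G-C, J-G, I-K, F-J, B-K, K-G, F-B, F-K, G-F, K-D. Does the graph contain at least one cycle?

The graph has 11 vertices, 15 edges, and 1 connected component.
Since 15 > 11 - 1, a cycle must exist; for instance K-D-H-C-G-K.

Yes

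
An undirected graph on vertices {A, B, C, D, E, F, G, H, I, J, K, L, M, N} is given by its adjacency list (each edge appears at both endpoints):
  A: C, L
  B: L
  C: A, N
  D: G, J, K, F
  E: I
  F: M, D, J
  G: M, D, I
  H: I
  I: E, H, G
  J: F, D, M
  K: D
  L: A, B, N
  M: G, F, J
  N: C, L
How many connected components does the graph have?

2

Component: {A, B, C, L, N}
Component: {D, E, F, G, H, I, J, K, M}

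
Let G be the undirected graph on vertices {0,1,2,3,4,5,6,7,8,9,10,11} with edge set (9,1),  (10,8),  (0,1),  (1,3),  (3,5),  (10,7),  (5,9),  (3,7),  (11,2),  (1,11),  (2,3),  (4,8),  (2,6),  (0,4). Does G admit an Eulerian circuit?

No

Degrees: 0:2, 1:4, 2:3, 3:4, 4:2, 5:2, 6:1, 7:2, 8:2, 9:2, 10:2, 11:2
2, 6 have odd degree; an Eulerian circuit needs every degree to be even, so none exists.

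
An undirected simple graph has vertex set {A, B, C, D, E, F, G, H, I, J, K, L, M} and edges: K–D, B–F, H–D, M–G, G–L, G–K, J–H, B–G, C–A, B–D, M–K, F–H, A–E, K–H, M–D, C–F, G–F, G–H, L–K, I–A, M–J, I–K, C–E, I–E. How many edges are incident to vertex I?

3

Neighbors of I: A, E, K.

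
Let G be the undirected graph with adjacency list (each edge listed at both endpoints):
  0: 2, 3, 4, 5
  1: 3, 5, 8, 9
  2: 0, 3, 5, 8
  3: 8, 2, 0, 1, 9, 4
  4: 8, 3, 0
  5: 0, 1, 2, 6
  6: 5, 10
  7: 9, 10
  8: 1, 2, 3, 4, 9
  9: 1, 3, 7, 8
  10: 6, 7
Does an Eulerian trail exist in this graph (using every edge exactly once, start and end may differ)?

Degrees: 0:4, 1:4, 2:4, 3:6, 4:3, 5:4, 6:2, 7:2, 8:5, 9:4, 10:2
Odd-degree vertices: 4, 8 (2 total).
With 2 odd-degree vertices and all edges in one connected piece, an Eulerian trail exists (from 4 to 8).

Yes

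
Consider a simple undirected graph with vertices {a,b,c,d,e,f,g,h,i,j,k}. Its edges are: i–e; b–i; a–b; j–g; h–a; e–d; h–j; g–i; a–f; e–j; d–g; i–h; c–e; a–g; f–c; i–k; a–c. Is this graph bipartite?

The cycle f-c-a-f has length 3, which is odd, so the graph is not bipartite.

No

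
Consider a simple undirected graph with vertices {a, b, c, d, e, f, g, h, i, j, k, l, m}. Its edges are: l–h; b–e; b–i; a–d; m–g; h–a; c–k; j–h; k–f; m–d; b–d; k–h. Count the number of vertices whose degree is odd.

10

Degrees: a:2, b:3, c:1, d:3, e:1, f:1, g:1, h:4, i:1, j:1, k:3, l:1, m:2
Odd-degree vertices: b, c, d, e, f, g, i, j, k, l.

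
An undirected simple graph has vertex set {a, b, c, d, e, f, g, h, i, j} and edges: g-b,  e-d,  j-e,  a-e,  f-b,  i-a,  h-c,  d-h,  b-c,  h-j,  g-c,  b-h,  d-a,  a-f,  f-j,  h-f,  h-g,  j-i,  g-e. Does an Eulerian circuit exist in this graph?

Degrees: a:4, b:4, c:3, d:3, e:4, f:4, g:4, h:6, i:2, j:4
c, d have odd degree; an Eulerian circuit needs every degree to be even, so none exists.

No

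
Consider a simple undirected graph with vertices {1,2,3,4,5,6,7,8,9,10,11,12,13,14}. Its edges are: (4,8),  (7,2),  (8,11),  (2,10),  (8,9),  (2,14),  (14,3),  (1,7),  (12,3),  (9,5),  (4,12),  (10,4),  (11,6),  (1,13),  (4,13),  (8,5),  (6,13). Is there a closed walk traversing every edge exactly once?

Degrees: 1:2, 2:3, 3:2, 4:4, 5:2, 6:2, 7:2, 8:4, 9:2, 10:2, 11:2, 12:2, 13:3, 14:2
2, 13 have odd degree; an Eulerian circuit needs every degree to be even, so none exists.

No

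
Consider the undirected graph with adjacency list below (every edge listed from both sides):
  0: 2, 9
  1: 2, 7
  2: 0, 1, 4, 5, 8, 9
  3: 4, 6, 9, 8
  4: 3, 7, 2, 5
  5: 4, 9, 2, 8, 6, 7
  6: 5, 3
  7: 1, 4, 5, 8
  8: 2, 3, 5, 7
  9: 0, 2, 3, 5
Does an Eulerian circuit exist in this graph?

Degrees: 0:2, 1:2, 2:6, 3:4, 4:4, 5:6, 6:2, 7:4, 8:4, 9:4
Every vertex has even degree and the edges form a single connected piece, so an Eulerian circuit exists.

Yes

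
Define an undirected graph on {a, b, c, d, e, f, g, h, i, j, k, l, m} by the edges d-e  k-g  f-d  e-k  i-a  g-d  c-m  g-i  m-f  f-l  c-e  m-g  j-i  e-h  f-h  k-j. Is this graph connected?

No

Component: {b}
Component: {a, c, d, e, f, g, h, i, j, k, l, m}
No edge joins these 2 groups, so the graph is disconnected.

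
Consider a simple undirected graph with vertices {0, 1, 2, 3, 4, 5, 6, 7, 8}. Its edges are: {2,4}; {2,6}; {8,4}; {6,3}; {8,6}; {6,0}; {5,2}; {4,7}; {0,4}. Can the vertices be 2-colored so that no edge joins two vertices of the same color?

A valid 2-coloring puts {1, 4, 5, 6} on one side and {0, 2, 3, 7, 8} on the other; every edge crosses between the two sides.

Yes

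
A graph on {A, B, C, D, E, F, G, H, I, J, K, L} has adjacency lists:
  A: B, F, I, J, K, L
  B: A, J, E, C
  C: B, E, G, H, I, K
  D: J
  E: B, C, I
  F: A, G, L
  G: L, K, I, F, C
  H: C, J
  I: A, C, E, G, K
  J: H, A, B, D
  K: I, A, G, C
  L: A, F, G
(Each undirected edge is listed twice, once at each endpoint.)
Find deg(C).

Neighbors of C: B, E, G, H, I, K.

6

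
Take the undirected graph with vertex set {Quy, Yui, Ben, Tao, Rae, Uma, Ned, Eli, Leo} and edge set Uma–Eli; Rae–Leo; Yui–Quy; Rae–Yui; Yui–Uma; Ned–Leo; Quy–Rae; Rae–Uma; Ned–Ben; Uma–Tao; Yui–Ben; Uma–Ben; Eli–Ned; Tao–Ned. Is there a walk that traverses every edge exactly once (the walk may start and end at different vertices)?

Degrees: Quy:2, Yui:4, Ben:3, Tao:2, Rae:4, Uma:5, Ned:4, Eli:2, Leo:2
Odd-degree vertices: Ben, Uma (2 total).
With 2 odd-degree vertices and all edges in one connected piece, an Eulerian trail exists (from Ben to Uma).

Yes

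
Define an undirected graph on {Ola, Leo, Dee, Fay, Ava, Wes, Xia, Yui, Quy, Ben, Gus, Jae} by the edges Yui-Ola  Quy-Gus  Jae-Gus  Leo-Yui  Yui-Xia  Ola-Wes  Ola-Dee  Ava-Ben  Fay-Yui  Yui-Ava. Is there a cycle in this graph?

No

|V| = 12, |E| = 10, number of components = 2.
A forest on 12 vertices with 2 components has exactly 10 edges, which matches — so no cycle.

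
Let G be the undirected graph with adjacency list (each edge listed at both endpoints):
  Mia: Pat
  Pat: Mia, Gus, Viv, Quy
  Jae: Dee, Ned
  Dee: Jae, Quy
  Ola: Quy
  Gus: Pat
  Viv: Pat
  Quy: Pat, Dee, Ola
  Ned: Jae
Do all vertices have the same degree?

Degrees: Mia:1, Pat:4, Jae:2, Dee:2, Ola:1, Gus:1, Viv:1, Quy:3, Ned:1
Vertex Mia has degree 1 while Pat has degree 4, so the graph is not regular.

No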